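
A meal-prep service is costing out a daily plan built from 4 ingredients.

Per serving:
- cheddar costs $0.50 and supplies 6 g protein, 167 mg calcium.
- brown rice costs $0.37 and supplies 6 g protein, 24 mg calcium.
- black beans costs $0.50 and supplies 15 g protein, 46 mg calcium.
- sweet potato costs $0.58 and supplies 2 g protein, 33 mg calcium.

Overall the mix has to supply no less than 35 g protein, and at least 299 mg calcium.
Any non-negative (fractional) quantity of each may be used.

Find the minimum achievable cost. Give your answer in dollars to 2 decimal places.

Set it up as a linear program. Let x1 = servings of cheddar, x2 = servings of brown rice, x3 = servings of black beans, x4 = servings of sweet potato.
min 0.5x1 + 0.37x2 + 0.5x3 + 0.58x4 subject to:
  6x1 + 6x2 + 15x3 + 2x4 ≥ 35   (protein)
  167x1 + 24x2 + 46x3 + 33x4 ≥ 299   (calcium)
  x1, x2, x3, x4 ≥ 0.
The minimum-cost mix takes nothing from brown rice, sweet potato — only cheddar, black beans. There the protein and calcium constraints are tight.
Optimal quantities: cheddar = 1.29 servings, black beans = 1.817 servings.
Cost = 0.5·1.29 + 0.5·1.817 = 1.5535.

$1.55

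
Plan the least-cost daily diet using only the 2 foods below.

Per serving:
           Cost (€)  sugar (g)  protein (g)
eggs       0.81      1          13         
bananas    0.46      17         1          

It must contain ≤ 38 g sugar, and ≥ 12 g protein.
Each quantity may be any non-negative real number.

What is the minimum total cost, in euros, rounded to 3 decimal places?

Let x1 = servings of eggs, x2 = servings of bananas.
Minimise 0.81x1 + 0.46x2 subject to:
  1x1 + 17x2 ≤ 38   (sugar)
  13x1 + 1x2 ≥ 12   (protein)
  x1, x2 ≥ 0.
The minimum-cost mix takes nothing from bananas — only eggs. Binding constraint: protein.
Optimal quantities: eggs = 0.9231 servings.
Hence cost = 0.81·0.9231 = €0.74771.

€0.748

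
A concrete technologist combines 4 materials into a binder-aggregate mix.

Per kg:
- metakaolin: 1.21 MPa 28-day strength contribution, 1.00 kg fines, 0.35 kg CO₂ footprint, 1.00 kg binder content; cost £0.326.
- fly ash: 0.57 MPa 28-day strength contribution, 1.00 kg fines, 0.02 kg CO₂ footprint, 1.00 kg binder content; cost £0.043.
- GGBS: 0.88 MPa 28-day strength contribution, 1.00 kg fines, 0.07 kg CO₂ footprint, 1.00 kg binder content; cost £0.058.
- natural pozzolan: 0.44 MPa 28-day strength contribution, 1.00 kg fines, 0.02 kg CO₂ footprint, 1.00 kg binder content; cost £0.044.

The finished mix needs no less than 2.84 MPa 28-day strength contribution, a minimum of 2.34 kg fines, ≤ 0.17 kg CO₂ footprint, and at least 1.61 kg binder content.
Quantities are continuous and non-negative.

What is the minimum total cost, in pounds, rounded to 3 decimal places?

£0.199

Let x1 = kg of metakaolin, x2 = kg of fly ash, x3 = kg of GGBS, x4 = kg of natural pozzolan.
min 0.326x1 + 0.043x2 + 0.058x3 + 0.044x4 subject to:
  1.21x1 + 0.57x2 + 0.88x3 + 0.44x4 ≥ 2.84   (28-day strength contribution)
  1x1 + 1x2 + 1x3 + 1x4 ≥ 2.34   (fines)
  0.35x1 + 0.02x2 + 0.07x3 + 0.02x4 ≤ 0.17   (CO₂ footprint)
  1x1 + 1x2 + 1x3 + 1x4 ≥ 1.61   (binder content)
  x1, x2, x3, x4 ≥ 0.
At the optimum only fly ash, GGBS are positive (metakaolin, natural pozzolan = 0). Binding constraints: 28-day strength contribution and CO₂ footprint.
So fly ash = 2.206 kg, GGBS = 1.798 kg.
Total cost: 0.043·2.206 + 0.058·1.798 = 0.19914.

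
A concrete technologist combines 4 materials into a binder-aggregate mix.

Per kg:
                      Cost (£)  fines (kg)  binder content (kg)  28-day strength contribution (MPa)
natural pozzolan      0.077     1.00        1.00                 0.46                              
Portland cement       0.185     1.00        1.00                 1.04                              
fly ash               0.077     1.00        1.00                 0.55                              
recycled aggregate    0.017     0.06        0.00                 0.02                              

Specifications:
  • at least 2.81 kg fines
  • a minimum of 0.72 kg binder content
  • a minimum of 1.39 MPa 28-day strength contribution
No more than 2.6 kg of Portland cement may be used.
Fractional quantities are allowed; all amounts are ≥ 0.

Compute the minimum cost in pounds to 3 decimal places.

Let x1 = kg of natural pozzolan, x2 = kg of Portland cement, x3 = kg of fly ash, x4 = kg of recycled aggregate.
Minimise 0.077x1 + 0.185x2 + 0.077x3 + 0.017x4 s.t.:
  1x1 + 1x2 + 1x3 + 0.06x4 ≥ 2.81   (fines)
  1x1 + 1x2 + 1x3 ≥ 0.72   (binder content)
  0.46x1 + 1.04x2 + 0.55x3 + 0.02x4 ≥ 1.39   (28-day strength contribution)
  x2 ≤ 2.6
  x1, x2, x3, x4 ≥ 0.
At the optimum only fly ash is positive (natural pozzolan, Portland cement, recycled aggregate = 0). The fines requirement is met with equality.
That vertex is x3 = 2.81.
Hence cost = 0.077·2.81 = £0.21637.

£0.216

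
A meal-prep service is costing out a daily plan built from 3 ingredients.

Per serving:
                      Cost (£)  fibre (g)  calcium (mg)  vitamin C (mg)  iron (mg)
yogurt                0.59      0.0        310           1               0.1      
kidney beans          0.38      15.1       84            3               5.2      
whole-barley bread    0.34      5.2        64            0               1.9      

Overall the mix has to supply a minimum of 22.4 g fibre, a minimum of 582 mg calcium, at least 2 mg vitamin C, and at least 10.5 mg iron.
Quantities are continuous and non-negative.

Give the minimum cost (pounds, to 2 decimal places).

£1.55

This is a linear program. Let x1 = servings of yogurt, x2 = servings of kidney beans, x3 = servings of whole-barley bread.
Minimize 0.59x1 + 0.38x2 + 0.34x3 with:
  15.1x2 + 5.2x3 ≥ 22.4   (fibre)
  310x1 + 84x2 + 64x3 ≥ 582   (calcium)
  1x1 + 3x2 ≥ 2   (vitamin C)
  0.1x1 + 5.2x2 + 1.9x3 ≥ 10.5   (iron)
  x1, x2, x3 ≥ 0.
The cheapest feasible vertex uses only yogurt, kidney beans; whole-barley bread is not used. The calcium and iron requirements are met with equality.
That vertex is x1 = 1.337, x2 = 1.994.
Objective = 0.59·1.337 + 0.38·1.994 = 1.5466.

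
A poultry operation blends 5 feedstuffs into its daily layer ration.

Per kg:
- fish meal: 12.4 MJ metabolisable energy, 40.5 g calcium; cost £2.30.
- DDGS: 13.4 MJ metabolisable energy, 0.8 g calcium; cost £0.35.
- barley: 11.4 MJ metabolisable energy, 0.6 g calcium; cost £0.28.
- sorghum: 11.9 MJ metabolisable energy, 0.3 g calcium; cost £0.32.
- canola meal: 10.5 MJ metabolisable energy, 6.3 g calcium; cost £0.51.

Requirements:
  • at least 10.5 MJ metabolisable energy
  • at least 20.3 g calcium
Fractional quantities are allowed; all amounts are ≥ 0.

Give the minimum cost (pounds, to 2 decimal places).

£1.23

Set it up as a linear program. Let x1 = kg of fish meal, x2 = kg of DDGS, x3 = kg of barley, x4 = kg of sorghum, x5 = kg of canola meal.
min 2.3x1 + 0.35x2 + 0.28x3 + 0.32x4 + 0.51x5 s.t.:
  12.4x1 + 13.4x2 + 11.4x3 + 11.9x4 + 10.5x5 ≥ 10.5   (metabolisable energy)
  40.5x1 + 0.8x2 + 0.6x3 + 0.3x4 + 6.3x5 ≥ 20.3   (calcium)
  x1, x2, x3, x4, x5 ≥ 0.
At the optimum only fish meal, canola meal are positive (DDGS, barley, sorghum = 0). There the metabolisable energy and calcium constraints are tight.
Optimal quantities: fish meal = 0.4235 kg, canola meal = 0.4999 kg.
Hence cost = 2.3·0.4235 + 0.51·0.4999 = £1.2290.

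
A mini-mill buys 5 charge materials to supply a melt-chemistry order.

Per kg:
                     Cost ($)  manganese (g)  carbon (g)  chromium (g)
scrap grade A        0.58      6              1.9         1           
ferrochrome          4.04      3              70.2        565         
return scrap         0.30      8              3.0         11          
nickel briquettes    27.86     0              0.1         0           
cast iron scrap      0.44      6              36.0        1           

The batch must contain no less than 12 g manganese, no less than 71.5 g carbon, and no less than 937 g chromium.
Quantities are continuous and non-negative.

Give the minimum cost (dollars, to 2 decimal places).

Set it up as a linear program. Let x1 = kg of scrap grade A, x2 = kg of ferrochrome, x3 = kg of return scrap, x4 = kg of nickel briquettes, x5 = kg of cast iron scrap.
Minimize 0.58x1 + 4.04x2 + 0.3x3 + 27.86x4 + 0.44x5 with:
  6x1 + 3x2 + 8x3 + 6x5 ≥ 12   (manganese)
  1.9x1 + 70.2x2 + 3x3 + 0.1x4 + 36x5 ≥ 71.5   (carbon)
  1x1 + 565x2 + 11x3 + 1x5 ≥ 937   (chromium)
  x1, x2, x3, x4, x5 ≥ 0.
At the optimum only ferrochrome, return scrap are positive (scrap grade A, nickel briquettes, cast iron scrap = 0). There the manganese and chromium constraints are tight.
That vertex is x2 = 1.641, x3 = 0.8846.
Total cost: 4.04·1.641 + 0.3·0.8846 = 6.89502.

$6.90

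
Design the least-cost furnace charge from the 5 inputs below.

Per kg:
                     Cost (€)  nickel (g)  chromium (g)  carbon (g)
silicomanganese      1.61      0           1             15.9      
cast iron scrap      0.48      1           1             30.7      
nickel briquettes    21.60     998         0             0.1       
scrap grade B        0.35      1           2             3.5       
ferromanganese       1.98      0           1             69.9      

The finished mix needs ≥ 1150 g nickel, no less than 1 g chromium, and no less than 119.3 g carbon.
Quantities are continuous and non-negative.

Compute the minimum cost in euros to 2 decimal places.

€26.67

Let x1 = kg of silicomanganese, x2 = kg of cast iron scrap, x3 = kg of nickel briquettes, x4 = kg of scrap grade B, x5 = kg of ferromanganese.
Minimize 1.61x1 + 0.48x2 + 21.6x3 + 0.35x4 + 1.98x5 s.t.:
  1x2 + 998x3 + 1x4 ≥ 1150   (nickel)
  1x1 + 1x2 + 2x4 + 1x5 ≥ 1   (chromium)
  15.9x1 + 30.7x2 + 0.1x3 + 3.5x4 + 69.9x5 ≥ 119.3   (carbon)
  x1, x2, x3, x4, x5 ≥ 0.
The optimal basis is {cast iron scrap, nickel briquettes}; silicomanganese, scrap grade B, ferromanganese drop out. The nickel and carbon requirements are met with equality.
Solving gives x2 = 3.8823, x3 = 1.1484.
Hence cost = 0.48·3.8823 + 21.6·1.1484 = €26.6689.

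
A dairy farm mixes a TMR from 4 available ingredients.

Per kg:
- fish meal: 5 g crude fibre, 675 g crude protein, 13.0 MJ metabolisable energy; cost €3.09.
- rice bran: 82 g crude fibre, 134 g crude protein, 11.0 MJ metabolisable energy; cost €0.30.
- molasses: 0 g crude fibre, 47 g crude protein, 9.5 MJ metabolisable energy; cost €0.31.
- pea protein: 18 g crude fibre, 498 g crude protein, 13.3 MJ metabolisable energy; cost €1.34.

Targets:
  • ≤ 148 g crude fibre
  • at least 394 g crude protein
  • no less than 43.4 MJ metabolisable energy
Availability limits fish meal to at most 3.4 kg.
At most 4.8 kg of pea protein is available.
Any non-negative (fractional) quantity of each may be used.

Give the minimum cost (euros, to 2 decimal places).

€1.39

Let x1 = kg of fish meal, x2 = kg of rice bran, x3 = kg of molasses, x4 = kg of pea protein.
min 3.09x1 + 0.3x2 + 0.31x3 + 1.34x4 s.t.:
  5x1 + 82x2 + 18x4 ≤ 148   (crude fibre)
  675x1 + 134x2 + 47x3 + 498x4 ≥ 394   (crude protein)
  13x1 + 11x2 + 9.5x3 + 13.3x4 ≥ 43.4   (metabolisable energy)
  x1 ≤ 3.4
  x4 ≤ 4.8
  x1, x2, x3, x4 ≥ 0.
The minimum-cost mix takes nothing from fish meal — only rice bran, molasses, pea protein. Binding constraints: crude fibre, crude protein, metabolisable energy.
That vertex is x2 = 1.786, x3 = 2.38, x4 = 0.08597.
Cost = 0.3·1.786 + 0.31·2.38 + 1.34·0.08597 = 1.3888.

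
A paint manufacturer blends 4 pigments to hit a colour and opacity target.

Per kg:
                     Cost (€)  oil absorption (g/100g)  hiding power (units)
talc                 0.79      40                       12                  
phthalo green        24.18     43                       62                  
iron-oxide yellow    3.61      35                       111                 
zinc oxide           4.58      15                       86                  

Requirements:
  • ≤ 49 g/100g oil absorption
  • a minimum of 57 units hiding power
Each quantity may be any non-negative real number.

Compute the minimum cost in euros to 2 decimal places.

Let x1 = kg of talc, x2 = kg of phthalo green, x3 = kg of iron-oxide yellow, x4 = kg of zinc oxide.
min 0.79x1 + 24.18x2 + 3.61x3 + 4.58x4 s.t.:
  40x1 + 43x2 + 35x3 + 15x4 ≤ 49   (oil absorption)
  12x1 + 62x2 + 111x3 + 86x4 ≥ 57   (hiding power)
  x1, x2, x3, x4 ≥ 0.
The optimal basis is {iron-oxide yellow}; talc, phthalo green, zinc oxide drop out. There the hiding power constraint is tight.
Solving gives x3 = 0.5135.
Hence cost = 3.61·0.5135 = €1.8537.

€1.85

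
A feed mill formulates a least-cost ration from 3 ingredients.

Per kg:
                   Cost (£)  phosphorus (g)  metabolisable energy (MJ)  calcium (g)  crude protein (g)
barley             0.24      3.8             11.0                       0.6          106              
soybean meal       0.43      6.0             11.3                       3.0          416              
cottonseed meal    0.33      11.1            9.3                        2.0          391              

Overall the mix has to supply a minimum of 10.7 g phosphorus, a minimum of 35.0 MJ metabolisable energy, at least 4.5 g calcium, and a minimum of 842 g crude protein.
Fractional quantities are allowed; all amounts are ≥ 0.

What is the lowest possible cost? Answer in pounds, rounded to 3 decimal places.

£0.982

Set it up as a linear program. Let x1 = kg of barley, x2 = kg of soybean meal, x3 = kg of cottonseed meal.
min 0.24x1 + 0.43x2 + 0.33x3 with:
  3.8x1 + 6x2 + 11.1x3 ≥ 10.7   (phosphorus)
  11x1 + 11.3x2 + 9.3x3 ≥ 35   (metabolisable energy)
  0.6x1 + 3x2 + 2x3 ≥ 4.5   (calcium)
  106x1 + 416x2 + 391x3 ≥ 842   (crude protein)
  x1, x2, x3 ≥ 0.
All 3 inputs are positive at the optimum. There the metabolisable energy, calcium, crude protein constraints are tight.
So barley = 1.748 kg, soybean meal = 0.1055 kg, cottonseed meal = 1.567 kg.
Cost = 0.24·1.748 + 0.43·0.1055 + 0.33·1.567 = 0.98200.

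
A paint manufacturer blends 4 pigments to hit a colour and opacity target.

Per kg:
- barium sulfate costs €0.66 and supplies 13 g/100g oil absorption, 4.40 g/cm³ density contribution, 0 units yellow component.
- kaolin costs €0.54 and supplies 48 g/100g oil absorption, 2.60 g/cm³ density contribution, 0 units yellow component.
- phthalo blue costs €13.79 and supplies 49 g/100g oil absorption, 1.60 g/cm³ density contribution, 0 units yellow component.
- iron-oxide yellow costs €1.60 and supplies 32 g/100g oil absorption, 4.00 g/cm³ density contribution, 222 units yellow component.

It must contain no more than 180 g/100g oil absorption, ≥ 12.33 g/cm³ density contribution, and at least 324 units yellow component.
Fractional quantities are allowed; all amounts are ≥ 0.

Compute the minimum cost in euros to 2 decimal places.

Let x1 = kg of barium sulfate, x2 = kg of kaolin, x3 = kg of phthalo blue, x4 = kg of iron-oxide yellow.
Minimize 0.66x1 + 0.54x2 + 13.79x3 + 1.6x4 s.t.:
  13x1 + 48x2 + 49x3 + 32x4 ≤ 180   (oil absorption)
  4.4x1 + 2.6x2 + 1.6x3 + 4x4 ≥ 12.33   (density contribution)
  222x4 ≥ 324   (yellow component)
  x1, x2, x3, x4 ≥ 0.
At the optimum only barium sulfate, iron-oxide yellow are positive (kaolin, phthalo blue = 0). Binding constraints: density contribution and yellow component.
So barium sulfate = 1.475 kg, iron-oxide yellow = 1.459 kg.
Total cost: 0.66·1.475 + 1.6·1.459 = 3.3079.

€3.31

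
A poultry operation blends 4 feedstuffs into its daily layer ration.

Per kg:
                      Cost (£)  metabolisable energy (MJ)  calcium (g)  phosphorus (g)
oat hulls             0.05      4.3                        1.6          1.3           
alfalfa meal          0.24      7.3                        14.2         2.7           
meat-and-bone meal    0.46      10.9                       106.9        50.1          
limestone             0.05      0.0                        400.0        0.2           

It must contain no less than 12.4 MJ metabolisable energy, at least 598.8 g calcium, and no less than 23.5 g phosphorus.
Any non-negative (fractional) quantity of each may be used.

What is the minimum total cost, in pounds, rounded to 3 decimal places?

This is a linear program. Let x1 = kg of oat hulls, x2 = kg of alfalfa meal, x3 = kg of meat-and-bone meal, x4 = kg of limestone.
min 0.05x1 + 0.24x2 + 0.46x3 + 0.05x4 with:
  4.3x1 + 7.3x2 + 10.9x3 ≥ 12.4   (metabolisable energy)
  1.6x1 + 14.2x2 + 106.9x3 + 400x4 ≥ 598.8   (calcium)
  1.3x1 + 2.7x2 + 50.1x3 + 0.2x4 ≥ 23.5   (phosphorus)
  x1, x2, x3, x4 ≥ 0.
The optimal basis is {oat hulls, meat-and-bone meal, limestone}; alfalfa meal drops out. Binding constraints: metabolisable energy, calcium, phosphorus.
Optimal quantities: oat hulls = 1.829 kg, meat-and-bone meal = 0.4161 kg, limestone = 1.378 kg.
Objective = 0.05·1.829 + 0.46·0.4161 + 0.05·1.378 = 0.35176.

£0.352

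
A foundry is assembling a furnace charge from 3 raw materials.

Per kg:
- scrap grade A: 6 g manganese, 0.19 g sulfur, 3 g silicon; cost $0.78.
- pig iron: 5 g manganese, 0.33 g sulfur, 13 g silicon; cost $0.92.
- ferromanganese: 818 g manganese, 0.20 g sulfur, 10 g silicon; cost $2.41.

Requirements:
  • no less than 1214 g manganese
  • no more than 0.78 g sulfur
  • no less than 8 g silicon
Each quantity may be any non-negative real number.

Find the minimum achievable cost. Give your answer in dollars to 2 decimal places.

Let x1 = kg of scrap grade A, x2 = kg of pig iron, x3 = kg of ferromanganese.
Minimize 0.78x1 + 0.92x2 + 2.41x3 s.t.:
  6x1 + 5x2 + 818x3 ≥ 1214   (manganese)
  0.19x1 + 0.33x2 + 0.2x3 ≤ 0.78   (sulfur)
  3x1 + 13x2 + 10x3 ≥ 8   (silicon)
  x1, x2, x3 ≥ 0.
At the optimum only ferromanganese is positive (scrap grade A, pig iron = 0). The manganese requirement is met with equality.
That vertex is x3 = 1.484.
Objective = 2.41·1.484 = 3.5764.

$3.58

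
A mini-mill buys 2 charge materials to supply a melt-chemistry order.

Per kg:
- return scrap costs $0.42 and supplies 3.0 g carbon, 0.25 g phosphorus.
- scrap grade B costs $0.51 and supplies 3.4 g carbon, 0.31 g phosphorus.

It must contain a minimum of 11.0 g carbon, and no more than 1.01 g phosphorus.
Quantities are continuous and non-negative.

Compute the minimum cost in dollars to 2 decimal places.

Set it up as a linear program. Let x1 = kg of return scrap, x2 = kg of scrap grade B.
Minimize 0.42x1 + 0.51x2 s.t.:
  3x1 + 3.4x2 ≥ 11   (carbon)
  0.25x1 + 0.31x2 ≤ 1.01   (phosphorus)
  x1, x2 ≥ 0.
At the optimum only return scrap is positive (scrap grade B = 0). The carbon requirement is met with equality.
Optimal quantities: return scrap = 3.667 kg.
Cost = 0.42·3.667 = 1.5401.

$1.54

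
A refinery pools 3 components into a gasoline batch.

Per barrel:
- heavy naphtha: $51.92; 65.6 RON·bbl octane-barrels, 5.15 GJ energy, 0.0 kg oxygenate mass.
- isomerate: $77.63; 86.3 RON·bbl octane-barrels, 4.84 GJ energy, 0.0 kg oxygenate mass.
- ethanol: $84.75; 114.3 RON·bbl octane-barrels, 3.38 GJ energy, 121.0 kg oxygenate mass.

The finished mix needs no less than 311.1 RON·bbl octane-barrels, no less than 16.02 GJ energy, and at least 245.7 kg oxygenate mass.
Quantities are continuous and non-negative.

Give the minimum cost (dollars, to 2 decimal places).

Let x1 = barrels of heavy naphtha, x2 = barrels of isomerate, x3 = barrels of ethanol.
min 51.92x1 + 77.63x2 + 84.75x3 subject to:
  65.6x1 + 86.3x2 + 114.3x3 ≥ 311.1   (octane-barrels)
  5.15x1 + 4.84x2 + 3.38x3 ≥ 16.02   (energy)
  121x3 ≥ 245.7   (oxygenate mass)
  x1, x2, x3 ≥ 0.
The minimum-cost mix takes nothing from isomerate — only heavy naphtha, ethanol. The energy and oxygenate mass requirements are met with equality.
That vertex is x1 = 1.77799, x3 = 2.03058.
Cost = 51.92·1.77799 + 84.75·2.03058 = 264.4049.

$264.40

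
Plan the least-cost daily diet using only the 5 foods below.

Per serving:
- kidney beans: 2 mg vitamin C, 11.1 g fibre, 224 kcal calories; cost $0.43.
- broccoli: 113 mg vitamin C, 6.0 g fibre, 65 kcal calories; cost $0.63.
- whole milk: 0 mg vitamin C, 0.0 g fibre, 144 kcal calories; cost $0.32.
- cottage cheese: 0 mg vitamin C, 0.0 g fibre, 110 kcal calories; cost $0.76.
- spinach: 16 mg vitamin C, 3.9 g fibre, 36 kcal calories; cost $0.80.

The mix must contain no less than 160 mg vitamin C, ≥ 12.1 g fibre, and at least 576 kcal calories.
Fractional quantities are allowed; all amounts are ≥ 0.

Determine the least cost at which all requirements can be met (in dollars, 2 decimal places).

$1.80

Treat it as an LP. Let x1 = servings of kidney beans, x2 = servings of broccoli, x3 = servings of whole milk, x4 = servings of cottage cheese, x5 = servings of spinach.
min 0.43x1 + 0.63x2 + 0.32x3 + 0.76x4 + 0.8x5 s.t.:
  2x1 + 113x2 + 16x5 ≥ 160   (vitamin C)
  11.1x1 + 6x2 + 3.9x5 ≥ 12.1   (fibre)
  224x1 + 65x2 + 144x3 + 110x4 + 36x5 ≥ 576   (calories)
  x1, x2, x3, x4, x5 ≥ 0.
The minimum-cost mix takes nothing from whole milk, cottage cheese, spinach — only kidney beans, broccoli. There the vitamin C and calories constraints are tight.
Solving gives x1 = 2.172, x2 = 1.377.
Hence cost = 0.43·2.172 + 0.63·1.377 = $1.8015.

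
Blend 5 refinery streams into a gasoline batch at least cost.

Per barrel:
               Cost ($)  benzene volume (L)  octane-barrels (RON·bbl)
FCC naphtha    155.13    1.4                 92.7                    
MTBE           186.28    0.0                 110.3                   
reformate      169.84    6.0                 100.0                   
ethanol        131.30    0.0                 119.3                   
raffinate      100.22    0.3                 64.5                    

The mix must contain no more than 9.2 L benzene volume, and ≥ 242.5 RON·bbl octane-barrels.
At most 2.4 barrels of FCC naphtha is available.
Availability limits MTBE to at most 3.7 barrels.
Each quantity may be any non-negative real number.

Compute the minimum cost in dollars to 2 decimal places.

$266.89

This is a linear program. Let x1 = barrels of FCC naphtha, x2 = barrels of MTBE, x3 = barrels of reformate, x4 = barrels of ethanol, x5 = barrels of raffinate.
Minimise 155.13x1 + 186.28x2 + 169.84x3 + 131.3x4 + 100.22x5 s.t.:
  1.4x1 + 6x3 + 0.3x5 ≤ 9.2   (benzene volume)
  92.7x1 + 110.3x2 + 100x3 + 119.3x4 + 64.5x5 ≥ 242.5   (octane-barrels)
  x1 ≤ 2.4
  x2 ≤ 3.7
  x1, x2, x3, x4, x5 ≥ 0.
The minimum-cost mix takes nothing from FCC naphtha, MTBE, reformate, raffinate — only ethanol. There the octane-barrels constraint is tight.
Solving gives x4 = 2.0327.
Total cost: 131.3·2.0327 = 266.8935.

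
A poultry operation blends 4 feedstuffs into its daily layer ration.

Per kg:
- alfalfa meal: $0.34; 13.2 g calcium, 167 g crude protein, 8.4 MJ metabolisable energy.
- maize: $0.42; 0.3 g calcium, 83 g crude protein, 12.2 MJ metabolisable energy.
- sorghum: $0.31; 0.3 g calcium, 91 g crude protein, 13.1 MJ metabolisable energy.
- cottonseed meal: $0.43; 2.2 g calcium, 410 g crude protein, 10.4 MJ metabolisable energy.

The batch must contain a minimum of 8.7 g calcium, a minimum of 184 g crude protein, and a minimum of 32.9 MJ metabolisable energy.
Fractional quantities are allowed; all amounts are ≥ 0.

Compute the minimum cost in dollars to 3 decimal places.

$0.865

Let x1 = kg of alfalfa meal, x2 = kg of maize, x3 = kg of sorghum, x4 = kg of cottonseed meal.
Minimize 0.34x1 + 0.42x2 + 0.31x3 + 0.43x4 with:
  13.2x1 + 0.3x2 + 0.3x3 + 2.2x4 ≥ 8.7   (calcium)
  167x1 + 83x2 + 91x3 + 410x4 ≥ 184   (crude protein)
  8.4x1 + 12.2x2 + 13.1x3 + 10.4x4 ≥ 32.9   (metabolisable energy)
  x1, x2, x3, x4 ≥ 0.
At the optimum only alfalfa meal, sorghum are positive (maize, cottonseed meal = 0). Binding constraints: calcium and metabolisable energy.
Optimal quantities: alfalfa meal = 0.6109 kg, sorghum = 2.12 kg.
Objective = 0.34·0.6109 + 0.31·2.12 = 0.86491.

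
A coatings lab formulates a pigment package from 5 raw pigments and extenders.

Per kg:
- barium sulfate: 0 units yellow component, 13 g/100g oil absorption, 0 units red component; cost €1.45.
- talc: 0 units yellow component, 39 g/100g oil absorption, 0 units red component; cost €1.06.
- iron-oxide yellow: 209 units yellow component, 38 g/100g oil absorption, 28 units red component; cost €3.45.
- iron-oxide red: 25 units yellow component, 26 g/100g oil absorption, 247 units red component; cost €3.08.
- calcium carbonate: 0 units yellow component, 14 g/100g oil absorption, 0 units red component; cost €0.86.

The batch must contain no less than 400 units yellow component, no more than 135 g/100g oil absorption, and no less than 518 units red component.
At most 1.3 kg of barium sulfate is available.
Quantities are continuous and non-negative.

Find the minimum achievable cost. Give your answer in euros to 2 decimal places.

Set it up as a linear program. Let x1 = kg of barium sulfate, x2 = kg of talc, x3 = kg of iron-oxide yellow, x4 = kg of iron-oxide red, x5 = kg of calcium carbonate.
Minimise 1.45x1 + 1.06x2 + 3.45x3 + 3.08x4 + 0.86x5 subject to:
  209x3 + 25x4 ≥ 400   (yellow component)
  13x1 + 39x2 + 38x3 + 26x4 + 14x5 ≤ 135   (oil absorption)
  28x3 + 247x4 ≥ 518   (red component)
  x1 ≤ 1.3
  x1, x2, x3, x4, x5 ≥ 0.
The minimum-cost mix takes nothing from barium sulfate, talc, calcium carbonate — only iron-oxide yellow, iron-oxide red. There the yellow component and red component constraints are tight.
That vertex is x3 = 1.686, x4 = 1.906.
Total cost: 3.45·1.686 + 3.08·1.906 = 11.6872.

€11.69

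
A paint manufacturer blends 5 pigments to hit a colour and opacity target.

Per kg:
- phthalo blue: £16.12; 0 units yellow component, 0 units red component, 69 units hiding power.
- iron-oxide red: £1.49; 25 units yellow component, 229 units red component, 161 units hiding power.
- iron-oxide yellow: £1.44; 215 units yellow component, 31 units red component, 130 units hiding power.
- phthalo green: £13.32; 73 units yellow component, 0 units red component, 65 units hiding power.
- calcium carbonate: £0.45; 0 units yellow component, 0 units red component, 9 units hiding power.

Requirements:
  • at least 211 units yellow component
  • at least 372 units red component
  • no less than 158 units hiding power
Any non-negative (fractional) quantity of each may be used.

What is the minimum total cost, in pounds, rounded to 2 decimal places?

£3.42

Let x1 = kg of phthalo blue, x2 = kg of iron-oxide red, x3 = kg of iron-oxide yellow, x4 = kg of phthalo green, x5 = kg of calcium carbonate.
min 16.12x1 + 1.49x2 + 1.44x3 + 13.32x4 + 0.45x5 s.t.:
  25x2 + 215x3 + 73x4 ≥ 211   (yellow component)
  229x2 + 31x3 ≥ 372   (red component)
  69x1 + 161x2 + 130x3 + 65x4 + 9x5 ≥ 158   (hiding power)
  x1, x2, x3, x4, x5 ≥ 0.
The cheapest feasible vertex uses only iron-oxide red, iron-oxide yellow; phthalo blue, phthalo green, calcium carbonate are not used. Binding constraints: yellow component and red component.
So iron-oxide red = 1.515 kg, iron-oxide yellow = 0.8052 kg.
Total cost: 1.49·1.515 + 1.44·0.8052 = 3.4168.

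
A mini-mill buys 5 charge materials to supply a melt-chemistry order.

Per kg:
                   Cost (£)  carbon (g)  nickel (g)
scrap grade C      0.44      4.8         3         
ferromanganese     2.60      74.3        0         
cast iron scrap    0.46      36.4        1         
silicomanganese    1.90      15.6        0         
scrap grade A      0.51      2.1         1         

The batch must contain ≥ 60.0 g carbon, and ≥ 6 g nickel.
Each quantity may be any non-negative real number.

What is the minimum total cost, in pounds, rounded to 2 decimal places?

This is a linear program. Let x1 = kg of scrap grade C, x2 = kg of ferromanganese, x3 = kg of cast iron scrap, x4 = kg of silicomanganese, x5 = kg of scrap grade A.
Minimize 0.44x1 + 2.6x2 + 0.46x3 + 1.9x4 + 0.51x5 s.t.:
  4.8x1 + 74.3x2 + 36.4x3 + 15.6x4 + 2.1x5 ≥ 60   (carbon)
  3x1 + 1x3 + 1x5 ≥ 6   (nickel)
  x1, x2, x3, x4, x5 ≥ 0.
The minimum-cost mix takes nothing from ferromanganese, silicomanganese, scrap grade A — only scrap grade C, cast iron scrap. Binding constraints: carbon and nickel.
Optimal quantities: scrap grade C = 1.517 kg, cast iron scrap = 1.448 kg.
Total cost: 0.44·1.517 + 0.46·1.448 = 1.3336.

£1.33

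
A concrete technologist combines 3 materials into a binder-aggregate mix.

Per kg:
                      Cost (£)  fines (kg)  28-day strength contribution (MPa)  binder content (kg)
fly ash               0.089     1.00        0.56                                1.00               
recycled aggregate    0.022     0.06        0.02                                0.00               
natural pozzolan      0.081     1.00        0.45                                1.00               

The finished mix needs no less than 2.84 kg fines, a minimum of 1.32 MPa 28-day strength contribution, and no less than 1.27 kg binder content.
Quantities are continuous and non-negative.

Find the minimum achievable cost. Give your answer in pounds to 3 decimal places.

Treat it as an LP. Let x1 = kg of fly ash, x2 = kg of recycled aggregate, x3 = kg of natural pozzolan.
min 0.089x1 + 0.022x2 + 0.081x3 with:
  1x1 + 0.06x2 + 1x3 ≥ 2.84   (fines)
  0.56x1 + 0.02x2 + 0.45x3 ≥ 1.32   (28-day strength contribution)
  1x1 + 1x3 ≥ 1.27   (binder content)
  x1, x2, x3 ≥ 0.
The optimal basis is {fly ash, natural pozzolan}; recycled aggregate drops out. There the fines and 28-day strength contribution constraints are tight.
So fly ash = 0.3818 kg, natural pozzolan = 2.458 kg.
Total cost: 0.089·0.3818 + 0.081·2.458 = 0.23308.

£0.233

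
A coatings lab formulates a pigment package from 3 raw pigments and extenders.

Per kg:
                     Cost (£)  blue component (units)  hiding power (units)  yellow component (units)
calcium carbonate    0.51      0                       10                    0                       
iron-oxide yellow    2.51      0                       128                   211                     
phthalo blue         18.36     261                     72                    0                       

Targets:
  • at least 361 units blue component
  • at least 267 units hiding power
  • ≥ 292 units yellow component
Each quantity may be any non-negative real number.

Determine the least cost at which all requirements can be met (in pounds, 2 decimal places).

Let x1 = kg of calcium carbonate, x2 = kg of iron-oxide yellow, x3 = kg of phthalo blue.
min 0.51x1 + 2.51x2 + 18.36x3 subject to:
  261x3 ≥ 361   (blue component)
  10x1 + 128x2 + 72x3 ≥ 267   (hiding power)
  211x2 ≥ 292   (yellow component)
  x1, x2, x3 ≥ 0.
The minimum-cost mix takes nothing from calcium carbonate — only iron-oxide yellow, phthalo blue. There the blue component and yellow component constraints are tight.
Optimal quantities: iron-oxide yellow = 1.384 kg, phthalo blue = 1.383 kg.
Cost = 2.51·1.384 + 18.36·1.383 = 28.8657.

£28.87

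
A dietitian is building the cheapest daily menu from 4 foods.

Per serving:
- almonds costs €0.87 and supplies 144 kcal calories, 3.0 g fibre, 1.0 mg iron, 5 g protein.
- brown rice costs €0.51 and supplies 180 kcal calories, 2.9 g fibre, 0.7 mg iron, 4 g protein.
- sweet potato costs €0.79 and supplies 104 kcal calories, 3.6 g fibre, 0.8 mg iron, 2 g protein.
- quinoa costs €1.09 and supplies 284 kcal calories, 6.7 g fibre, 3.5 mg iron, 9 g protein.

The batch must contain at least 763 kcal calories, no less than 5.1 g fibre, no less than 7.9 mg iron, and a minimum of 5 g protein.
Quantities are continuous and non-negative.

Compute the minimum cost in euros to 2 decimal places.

This is a linear program. Let x1 = servings of almonds, x2 = servings of brown rice, x3 = servings of sweet potato, x4 = servings of quinoa.
Minimise 0.87x1 + 0.51x2 + 0.79x3 + 1.09x4 s.t.:
  144x1 + 180x2 + 104x3 + 284x4 ≥ 763   (calories)
  3x1 + 2.9x2 + 3.6x3 + 6.7x4 ≥ 5.1   (fibre)
  1x1 + 0.7x2 + 0.8x3 + 3.5x4 ≥ 7.9   (iron)
  5x1 + 4x2 + 2x3 + 9x4 ≥ 5   (protein)
  x1, x2, x3, x4 ≥ 0.
The cheapest feasible vertex uses only brown rice, quinoa; almonds, sweet potato are not used. The calories and iron requirements are met with equality.
Optimal quantities: brown rice = 0.99 servings, quinoa = 2.059 servings.
Total cost: 0.51·0.99 + 1.09·2.059 = 2.7492.

€2.75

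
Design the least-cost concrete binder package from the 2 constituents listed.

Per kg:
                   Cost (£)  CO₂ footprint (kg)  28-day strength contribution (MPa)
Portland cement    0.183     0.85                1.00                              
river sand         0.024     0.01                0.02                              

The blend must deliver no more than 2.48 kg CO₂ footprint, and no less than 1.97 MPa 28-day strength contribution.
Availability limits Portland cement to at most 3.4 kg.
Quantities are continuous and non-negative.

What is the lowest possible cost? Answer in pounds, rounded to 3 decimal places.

£0.361

This is a linear program. Let x1 = kg of Portland cement, x2 = kg of river sand.
Minimise 0.183x1 + 0.024x2 s.t.:
  0.85x1 + 0.01x2 ≤ 2.48   (CO₂ footprint)
  1x1 + 0.02x2 ≥ 1.97   (28-day strength contribution)
  x1 ≤ 3.4
  x1, x2 ≥ 0.
At the optimum only Portland cement is positive (river sand = 0). There the 28-day strength contribution constraint is tight.
Optimal quantities: Portland cement = 1.97 kg.
Objective = 0.183·1.97 = 0.36051.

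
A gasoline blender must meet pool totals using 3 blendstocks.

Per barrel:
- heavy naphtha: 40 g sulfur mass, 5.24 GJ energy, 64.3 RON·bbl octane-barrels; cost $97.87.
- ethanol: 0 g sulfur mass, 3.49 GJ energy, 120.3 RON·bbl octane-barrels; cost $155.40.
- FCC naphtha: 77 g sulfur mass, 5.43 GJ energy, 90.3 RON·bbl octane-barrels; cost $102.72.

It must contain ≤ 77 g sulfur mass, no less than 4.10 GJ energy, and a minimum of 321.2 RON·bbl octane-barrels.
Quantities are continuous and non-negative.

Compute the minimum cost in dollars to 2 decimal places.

Let x1 = barrels of heavy naphtha, x2 = barrels of ethanol, x3 = barrels of FCC naphtha.
Minimise 97.87x1 + 155.4x2 + 102.72x3 with:
  40x1 + 77x3 ≤ 77   (sulfur mass)
  5.24x1 + 3.49x2 + 5.43x3 ≥ 4.1   (energy)
  64.3x1 + 120.3x2 + 90.3x3 ≥ 321.2   (octane-barrels)
  x1, x2, x3 ≥ 0.
At the optimum only ethanol, FCC naphtha are positive (heavy naphtha = 0). The sulfur mass and octane-barrels requirements are met with equality.
So ethanol = 1.9194 barrels, FCC naphtha = 1 barrel.
Cost = 155.4·1.9194 + 102.72·1 = 400.9948.

$400.99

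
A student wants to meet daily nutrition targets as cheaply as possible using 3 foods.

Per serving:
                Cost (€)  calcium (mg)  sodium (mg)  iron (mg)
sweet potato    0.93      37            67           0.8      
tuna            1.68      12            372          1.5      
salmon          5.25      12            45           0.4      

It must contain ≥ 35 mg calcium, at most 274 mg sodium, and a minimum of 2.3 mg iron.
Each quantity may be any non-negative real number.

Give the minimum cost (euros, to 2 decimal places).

€2.65

Let x1 = servings of sweet potato, x2 = servings of tuna, x3 = servings of salmon.
min 0.93x1 + 1.68x2 + 5.25x3 s.t.:
  37x1 + 12x2 + 12x3 ≥ 35   (calcium)
  67x1 + 372x2 + 45x3 ≤ 274   (sodium)
  0.8x1 + 1.5x2 + 0.4x3 ≥ 2.3   (iron)
  x1, x2, x3 ≥ 0.
At the optimum only sweet potato, tuna are positive (salmon = 0). The sodium and iron requirements are met with equality.
That vertex is x1 = 2.256, x2 = 0.3303.
Cost = 0.93·2.256 + 1.68·0.3303 = 2.6530.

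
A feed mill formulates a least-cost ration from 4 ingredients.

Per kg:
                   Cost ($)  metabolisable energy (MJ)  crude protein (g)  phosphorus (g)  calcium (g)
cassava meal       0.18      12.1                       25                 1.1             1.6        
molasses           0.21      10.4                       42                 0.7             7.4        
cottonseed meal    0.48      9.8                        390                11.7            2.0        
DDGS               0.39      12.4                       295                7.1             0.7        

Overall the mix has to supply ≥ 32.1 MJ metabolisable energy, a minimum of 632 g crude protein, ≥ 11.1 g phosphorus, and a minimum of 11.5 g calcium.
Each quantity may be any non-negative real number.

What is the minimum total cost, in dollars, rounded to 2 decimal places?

This is a linear program. Let x1 = kg of cassava meal, x2 = kg of molasses, x3 = kg of cottonseed meal, x4 = kg of DDGS.
min 0.18x1 + 0.21x2 + 0.48x3 + 0.39x4 with:
  12.1x1 + 10.4x2 + 9.8x3 + 12.4x4 ≥ 32.1   (metabolisable energy)
  25x1 + 42x2 + 390x3 + 295x4 ≥ 632   (crude protein)
  1.1x1 + 0.7x2 + 11.7x3 + 7.1x4 ≥ 11.1   (phosphorus)
  1.6x1 + 7.4x2 + 2x3 + 0.7x4 ≥ 11.5   (calcium)
  x1, x2, x3, x4 ≥ 0.
The cheapest feasible vertex uses only molasses, cottonseed meal, DDGS; cassava meal is not used. Binding constraints: metabolisable energy, crude protein, calcium.
Solving gives x2 = 1.252, x3 = 0.8003, x4 = 0.9061.
Hence cost = 0.21·1.252 + 0.48·0.8003 + 0.39·0.9061 = $1.0004.

$1.00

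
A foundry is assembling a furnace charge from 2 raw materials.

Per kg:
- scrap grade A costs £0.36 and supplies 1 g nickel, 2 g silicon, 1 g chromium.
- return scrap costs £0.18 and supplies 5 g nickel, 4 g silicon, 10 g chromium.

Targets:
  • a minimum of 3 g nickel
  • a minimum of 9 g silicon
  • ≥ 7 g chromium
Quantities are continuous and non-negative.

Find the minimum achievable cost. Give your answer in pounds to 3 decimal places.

Treat it as an LP. Let x1 = kg of scrap grade A, x2 = kg of return scrap.
Minimise 0.36x1 + 0.18x2 with:
  1x1 + 5x2 ≥ 3   (nickel)
  2x1 + 4x2 ≥ 9   (silicon)
  1x1 + 10x2 ≥ 7   (chromium)
  x1, x2 ≥ 0.
The cheapest feasible vertex uses only return scrap; scrap grade A is not used. Binding constraint: silicon.
Solving gives x2 = 2.25.
Cost = 0.18·2.25 = 0.40500.

£0.405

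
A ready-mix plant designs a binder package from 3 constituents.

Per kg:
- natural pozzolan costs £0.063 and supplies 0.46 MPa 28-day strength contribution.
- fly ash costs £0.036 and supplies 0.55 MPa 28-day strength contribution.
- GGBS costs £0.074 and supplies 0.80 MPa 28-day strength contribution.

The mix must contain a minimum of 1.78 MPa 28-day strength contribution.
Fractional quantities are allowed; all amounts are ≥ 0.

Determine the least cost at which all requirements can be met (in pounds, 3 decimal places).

Let x1 = kg of natural pozzolan, x2 = kg of fly ash, x3 = kg of GGBS.
Minimise 0.063x1 + 0.036x2 + 0.074x3 s.t.:
  0.46x1 + 0.55x2 + 0.8x3 ≥ 1.78   (28-day strength contribution)
  x1, x2, x3 ≥ 0.
The cheapest feasible vertex uses only fly ash; natural pozzolan, GGBS are not used. Binding constraint: 28-day strength contribution.
So fly ash = 3.2364 kg.
Cost = 0.036·3.2364 = 0.11651.

£0.117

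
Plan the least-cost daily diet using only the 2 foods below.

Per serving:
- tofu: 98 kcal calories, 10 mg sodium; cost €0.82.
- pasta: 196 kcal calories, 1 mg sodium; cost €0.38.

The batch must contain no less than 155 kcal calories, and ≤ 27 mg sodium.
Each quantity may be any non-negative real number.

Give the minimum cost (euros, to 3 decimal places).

Set it up as a linear program. Let x1 = servings of tofu, x2 = servings of pasta.
Minimize 0.82x1 + 0.38x2 subject to:
  98x1 + 196x2 ≥ 155   (calories)
  10x1 + 1x2 ≤ 27   (sodium)
  x1, x2 ≥ 0.
The cheapest feasible vertex uses only pasta; tofu is not used. There the calories constraint is tight.
So pasta = 0.7908 servings.
Hence cost = 0.38·0.7908 = €0.300504.

€0.301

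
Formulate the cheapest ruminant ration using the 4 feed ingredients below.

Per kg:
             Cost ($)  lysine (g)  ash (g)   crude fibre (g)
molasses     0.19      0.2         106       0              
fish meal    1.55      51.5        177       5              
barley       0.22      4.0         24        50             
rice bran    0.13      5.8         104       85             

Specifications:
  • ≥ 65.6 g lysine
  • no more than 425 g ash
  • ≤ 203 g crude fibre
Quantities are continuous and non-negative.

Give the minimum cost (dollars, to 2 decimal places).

This is a linear program. Let x1 = kg of molasses, x2 = kg of fish meal, x3 = kg of barley, x4 = kg of rice bran.
Minimize 0.19x1 + 1.55x2 + 0.22x3 + 0.13x4 subject to:
  0.2x1 + 51.5x2 + 4x3 + 5.8x4 ≥ 65.6   (lysine)
  106x1 + 177x2 + 24x3 + 104x4 ≤ 425   (ash)
  5x2 + 50x3 + 85x4 ≤ 203   (crude fibre)
  x1, x2, x3, x4 ≥ 0.
The optimal basis is {fish meal, rice bran}; molasses, barley drop out. The lysine and crude fibre requirements are met with equality.
That vertex is x2 = 1.012, x4 = 2.329.
Total cost: 1.55·1.012 + 0.13·2.329 = 1.8714.

$1.87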